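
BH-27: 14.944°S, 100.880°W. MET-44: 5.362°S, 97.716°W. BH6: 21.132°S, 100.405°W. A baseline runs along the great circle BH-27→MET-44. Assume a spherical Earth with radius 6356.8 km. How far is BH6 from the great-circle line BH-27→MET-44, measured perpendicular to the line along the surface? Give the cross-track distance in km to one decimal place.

262.0 km

δ₁₃ = central angle BH-27→BH6 = 0.108288 rad  (haversine)
θ₁₃ = bearing BH-27→BH6 = 175.897°,  θ₁₂ = bearing BH-27→MET-44 = 18.310°
dₓₜ = R·arcsin(sin δ₁₃ · sin(θ₁₃ − θ₁₂)) = 6356.8·arcsin(0.10808·sin(157.587°)) = 262.017 km
|dₓₜ| = 262.017 km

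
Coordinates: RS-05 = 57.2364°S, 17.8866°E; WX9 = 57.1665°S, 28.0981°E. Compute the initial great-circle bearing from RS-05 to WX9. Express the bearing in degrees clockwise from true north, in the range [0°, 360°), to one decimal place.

93.6°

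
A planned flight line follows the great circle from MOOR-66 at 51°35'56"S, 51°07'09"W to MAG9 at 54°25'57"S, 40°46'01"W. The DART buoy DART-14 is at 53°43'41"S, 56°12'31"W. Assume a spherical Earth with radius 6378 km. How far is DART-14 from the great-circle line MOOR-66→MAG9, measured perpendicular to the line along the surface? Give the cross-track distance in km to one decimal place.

378.6 km

MOOR-66: φ = -51.59889°, λ = -51.11917°
MAG9: φ = -54.43250°, λ = -40.76694°
DART-14: φ = -53.72806°, λ = -56.20861°
δ₁₃ = central angle MOOR-66→DART-14 = 0.065422 rad  (haversine)
θ₁₃ = bearing MOOR-66→DART-14 = 233.398°,  θ₁₂ = bearing MOOR-66→MAG9 = 118.544°
dₓₜ = R·arcsin(sin δ₁₃ · sin(θ₁₃ − θ₁₂)) = 6378·arcsin(0.06538·sin(114.854°)) = 378.568 km
|dₓₜ| = 378.568 km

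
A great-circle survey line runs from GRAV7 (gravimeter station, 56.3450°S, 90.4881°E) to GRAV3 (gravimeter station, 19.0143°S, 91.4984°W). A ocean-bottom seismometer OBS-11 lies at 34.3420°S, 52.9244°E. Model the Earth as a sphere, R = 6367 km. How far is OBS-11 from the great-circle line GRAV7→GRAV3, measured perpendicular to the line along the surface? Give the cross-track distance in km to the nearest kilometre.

3299 km

δ₁₃ = central angle GRAV7→OBS-11 = 0.587560 rad  (haversine)
θ₁₃ = bearing GRAV7→OBS-11 = 294.760°,  θ₁₂ = bearing GRAV7→GRAV3 = 178.059°
dₓₜ = R·arcsin(sin δ₁₃ · sin(θ₁₃ − θ₁₂)) = 6367·arcsin(0.55433·sin(116.701°)) = 3298.674 km
|dₓₜ| = 3298.674 km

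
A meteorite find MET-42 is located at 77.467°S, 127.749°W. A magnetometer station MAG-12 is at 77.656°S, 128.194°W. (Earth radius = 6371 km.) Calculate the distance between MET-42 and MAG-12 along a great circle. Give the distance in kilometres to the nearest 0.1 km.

23.6 km

Δφ = -0.1890°,  Δλ = -0.4450°
a = sin²(Δφ/2) + cos φ₁ cos φ₂ sin²(Δλ/2) = 0.000003
c = 2·arcsin(√a) = 0.003699 rad = 0.2119°
d = R·c = 6371 × 0.003699 = 23.6 km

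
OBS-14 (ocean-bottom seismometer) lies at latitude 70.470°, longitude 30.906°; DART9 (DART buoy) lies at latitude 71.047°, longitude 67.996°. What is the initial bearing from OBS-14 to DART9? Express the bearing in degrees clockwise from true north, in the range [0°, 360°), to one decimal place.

69.8°

Δλ = 37.0900°
y = sin Δλ · cos φ₂ = 0.195872
x = cos φ₁ sin φ₂ − sin φ₁ cos φ₂ cos Δλ = 0.071999
θ = atan2(y, x) = 69.8175° → 69.8175° (mod 360°)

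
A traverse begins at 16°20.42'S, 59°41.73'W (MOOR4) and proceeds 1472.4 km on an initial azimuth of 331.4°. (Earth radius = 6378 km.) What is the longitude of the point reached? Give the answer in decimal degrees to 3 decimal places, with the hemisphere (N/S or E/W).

MOOR4: φ = -16.34033°, λ = -59.69550°
δ = d/R = 1472.4/6378 = 0.230856 rad
φ₂ = arcsin(sin φ₁ cos δ + cos φ₁ sin δ cos θ)
   = arcsin(-0.28134·0.97347 + 0.95961·0.22881·0.87798) = -4.65185°
λ₂ = λ₁ + atan2(sin θ sin δ cos φ₁, cos δ − sin φ₁ sin φ₂) = -66.00459°

66.005°W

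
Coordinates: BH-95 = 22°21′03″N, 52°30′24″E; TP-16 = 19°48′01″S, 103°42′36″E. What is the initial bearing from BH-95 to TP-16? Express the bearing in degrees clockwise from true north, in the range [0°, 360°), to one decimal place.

BH-95: φ = +22.35083°, λ = +52.50667°
TP-16: φ = -19.80028°, λ = +103.71000°
Δλ = 51.2033°
y = sin Δλ · cos φ₂ = 0.733297
x = cos φ₁ sin φ₂ − sin φ₁ cos φ₂ cos Δλ = -0.537473
θ = atan2(y, x) = 126.2397° → 126.2397° (mod 360°)

126.2°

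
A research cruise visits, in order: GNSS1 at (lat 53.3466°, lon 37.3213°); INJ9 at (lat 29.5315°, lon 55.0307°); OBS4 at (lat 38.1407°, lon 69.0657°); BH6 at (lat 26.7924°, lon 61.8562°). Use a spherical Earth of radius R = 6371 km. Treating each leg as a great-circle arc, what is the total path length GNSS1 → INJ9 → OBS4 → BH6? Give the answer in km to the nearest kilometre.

6052 km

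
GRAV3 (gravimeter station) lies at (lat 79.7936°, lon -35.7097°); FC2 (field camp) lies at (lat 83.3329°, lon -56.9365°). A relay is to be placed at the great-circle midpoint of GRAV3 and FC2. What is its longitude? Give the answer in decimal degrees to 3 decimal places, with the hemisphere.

Bx = cos φ₂ cos Δλ = 0.108224,  By = cos φ₂ sin Δλ = -0.042035
φₘ = atan2(sin φ₁ + sin φ₂, √((cos φ₁ + Bx)² + By²)) = 81.69933°
λₘ = λ₁ + atan2(By, cos φ₁ + Bx) = -44.08779°

44.088°W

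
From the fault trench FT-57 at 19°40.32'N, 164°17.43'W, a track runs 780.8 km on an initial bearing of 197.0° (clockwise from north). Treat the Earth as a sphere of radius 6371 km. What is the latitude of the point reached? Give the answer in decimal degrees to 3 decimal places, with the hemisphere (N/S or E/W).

12.946°N

FT-57: φ = +19.67200°, λ = -164.29050°
δ = d/R = 780.8/6371 = 0.122555 rad
φ₂ = arcsin(sin φ₁ cos δ + cos φ₁ sin δ cos θ)
   = arcsin(0.33664·0.99250 + 0.94164·0.12225·-0.95630) = 12.94563°
λ₂ = λ₁ + atan2(sin θ sin δ cos φ₁, cos δ − sin φ₁ sin φ₂) = -166.39225°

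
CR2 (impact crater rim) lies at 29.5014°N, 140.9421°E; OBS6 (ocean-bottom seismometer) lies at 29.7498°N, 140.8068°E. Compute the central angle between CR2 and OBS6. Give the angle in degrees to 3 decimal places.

Δφ = 0.2484°,  Δλ = -0.1353°
a = sin²(Δφ/2) + cos φ₁ cos φ₂ sin²(Δλ/2) = 0.000006
c = 2·arcsin(√a) = 0.004797 rad = 0.2748°

0.275°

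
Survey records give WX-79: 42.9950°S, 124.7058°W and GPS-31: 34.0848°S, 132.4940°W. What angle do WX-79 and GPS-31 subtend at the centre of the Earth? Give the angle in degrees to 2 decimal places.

Δφ = 8.9102°,  Δλ = -7.7882°
a = sin²(Δφ/2) + cos φ₁ cos φ₂ sin²(Δλ/2) = 0.008828
c = 2·arcsin(√a) = 0.188189 rad = 10.7824°

10.78°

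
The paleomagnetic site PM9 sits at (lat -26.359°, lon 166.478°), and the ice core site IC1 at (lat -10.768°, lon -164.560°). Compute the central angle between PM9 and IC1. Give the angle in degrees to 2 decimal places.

31.45°

Δφ = 15.5910°,  Δλ = 28.9620°
a = sin²(Δφ/2) + cos φ₁ cos φ₂ sin²(Δλ/2) = 0.073439
c = 2·arcsin(√a) = 0.548857 rad = 31.4472°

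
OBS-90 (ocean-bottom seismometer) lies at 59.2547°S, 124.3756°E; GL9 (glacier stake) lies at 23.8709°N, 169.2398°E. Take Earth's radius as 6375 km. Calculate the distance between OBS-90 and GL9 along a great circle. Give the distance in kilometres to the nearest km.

Δφ = 83.1256°,  Δλ = 44.8642°
a = sin²(Δφ/2) + cos φ₁ cos φ₂ sin²(Δλ/2) = 0.508225
c = 2·arcsin(√a) = 1.587247 rad = 90.9425°
d = R·c = 6375 × 1.587247 = 10118.7 km

10119 km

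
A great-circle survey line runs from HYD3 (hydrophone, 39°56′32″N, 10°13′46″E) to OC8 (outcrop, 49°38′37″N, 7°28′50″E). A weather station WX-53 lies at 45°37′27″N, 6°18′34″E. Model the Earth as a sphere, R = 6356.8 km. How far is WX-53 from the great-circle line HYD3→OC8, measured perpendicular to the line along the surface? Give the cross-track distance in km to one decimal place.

HYD3: φ = +39.94222°, λ = +10.22944°
OC8: φ = +49.64361°, λ = +7.48056°
WX-53: φ = +45.62417°, λ = +6.30944°
δ₁₃ = central angle HYD3→WX-53 = 0.111121 rad  (haversine)
θ₁₃ = bearing HYD3→WX-53 = 334.460°,  θ₁₂ = bearing HYD3→OC8 = 349.587°
dₓₜ = R·arcsin(sin δ₁₃ · sin(θ₁₃ − θ₁₂)) = 6356.8·arcsin(0.11089·sin(-15.127°)) = -183.986 km
|dₓₜ| = 183.986 km

184.0 km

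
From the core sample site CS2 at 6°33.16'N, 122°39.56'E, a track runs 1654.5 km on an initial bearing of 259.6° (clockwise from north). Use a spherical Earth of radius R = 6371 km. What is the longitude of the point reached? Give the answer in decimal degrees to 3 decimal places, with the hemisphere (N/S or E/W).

107.999°E

CS2: φ = +6.55267°, λ = +122.65933°
δ = d/R = 1654.5/6371 = 0.259692 rad
φ₂ = arcsin(sin φ₁ cos δ + cos φ₁ sin δ cos θ)
   = arcsin(0.11412·0.96647 + 0.99347·0.25678·-0.18052) = 3.68313°
λ₂ = λ₁ + atan2(sin θ sin δ cos φ₁, cos δ − sin φ₁ sin φ₂) = 107.99905°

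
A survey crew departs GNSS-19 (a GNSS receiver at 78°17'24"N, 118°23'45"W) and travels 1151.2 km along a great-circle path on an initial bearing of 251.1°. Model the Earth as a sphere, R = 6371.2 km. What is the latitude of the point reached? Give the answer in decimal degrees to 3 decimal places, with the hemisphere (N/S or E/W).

72.070°N

GNSS-19: φ = +78.29000°, λ = -118.39583°
δ = d/R = 1151.2/6371.2 = 0.180688 rad
φ₂ = arcsin(sin φ₁ cos δ + cos φ₁ sin δ cos θ)
   = arcsin(0.97919·0.98372 + 0.20296·0.17971·-0.32392) = 72.06980°
λ₂ = λ₁ + atan2(sin θ sin δ cos φ₁, cos δ − sin φ₁ sin φ₂) = -151.91803°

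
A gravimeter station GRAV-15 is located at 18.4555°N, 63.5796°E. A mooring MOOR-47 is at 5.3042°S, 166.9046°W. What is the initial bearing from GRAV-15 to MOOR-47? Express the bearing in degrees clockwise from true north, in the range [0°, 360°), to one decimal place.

81.6°

Δλ = 129.5158°
y = sin Δλ · cos φ₂ = 0.768146
x = cos φ₁ sin φ₂ − sin φ₁ cos φ₂ cos Δλ = 0.112878
θ = atan2(y, x) = 81.6403° → 81.6403° (mod 360°)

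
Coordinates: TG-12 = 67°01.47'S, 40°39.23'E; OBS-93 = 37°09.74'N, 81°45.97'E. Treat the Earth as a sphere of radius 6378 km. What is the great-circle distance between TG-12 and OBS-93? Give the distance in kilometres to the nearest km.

12108 km

TG-12: φ = -67.02450°, λ = +40.65383°
OBS-93: φ = +37.16233°, λ = +81.76617°
Δφ = 104.1868°,  Δλ = 41.1123°
a = sin²(Δφ/2) + cos φ₁ cos φ₂ sin²(Δλ/2) = 0.660894
c = 2·arcsin(√a) = 1.898413 rad = 108.7711°
d = R·c = 6378 × 1.898413 = 12108.1 km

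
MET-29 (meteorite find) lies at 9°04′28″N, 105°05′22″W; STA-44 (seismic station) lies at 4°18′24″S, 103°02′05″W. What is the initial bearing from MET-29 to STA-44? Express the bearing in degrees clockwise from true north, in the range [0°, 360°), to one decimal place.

171.2°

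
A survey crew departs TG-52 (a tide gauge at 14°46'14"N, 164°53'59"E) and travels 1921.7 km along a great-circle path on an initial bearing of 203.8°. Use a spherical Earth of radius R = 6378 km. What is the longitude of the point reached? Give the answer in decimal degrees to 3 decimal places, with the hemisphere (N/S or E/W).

158.020°E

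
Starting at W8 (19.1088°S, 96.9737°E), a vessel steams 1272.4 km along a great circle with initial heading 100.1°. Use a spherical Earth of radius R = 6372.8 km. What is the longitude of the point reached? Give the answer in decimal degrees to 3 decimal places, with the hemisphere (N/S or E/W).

109.023°E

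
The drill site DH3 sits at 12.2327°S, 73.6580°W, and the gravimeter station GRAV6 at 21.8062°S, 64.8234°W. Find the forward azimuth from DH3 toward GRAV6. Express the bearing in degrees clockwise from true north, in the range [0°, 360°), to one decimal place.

139.8°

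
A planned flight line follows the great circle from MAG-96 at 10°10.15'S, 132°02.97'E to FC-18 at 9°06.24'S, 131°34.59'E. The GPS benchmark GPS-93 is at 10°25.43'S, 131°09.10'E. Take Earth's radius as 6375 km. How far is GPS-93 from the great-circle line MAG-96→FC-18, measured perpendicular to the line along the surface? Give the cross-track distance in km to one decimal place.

MAG-96: φ = -10.16917°, λ = +132.04950°
FC-18: φ = -9.10400°, λ = +131.57650°
GPS-93: φ = -10.42383°, λ = +131.15167°
δ₁₃ = central angle MAG-96→GPS-93 = 0.016046 rad  (haversine)
θ₁₃ = bearing MAG-96→GPS-93 = 253.838°,  θ₁₂ = bearing MAG-96→FC-18 = 336.316°
dₓₜ = R·arcsin(sin δ₁₃ · sin(θ₁₃ − θ₁₂)) = 6375·arcsin(0.01604·sin(-82.478°)) = -101.411 km
|dₓₜ| = 101.411 km

101.4 km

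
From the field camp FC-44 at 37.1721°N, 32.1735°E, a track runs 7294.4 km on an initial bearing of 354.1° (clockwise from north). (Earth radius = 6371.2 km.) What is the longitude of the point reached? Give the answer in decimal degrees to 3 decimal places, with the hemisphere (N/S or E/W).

124.600°W

δ = d/R = 7294.4/6371.2 = 1.144902 rad
φ₂ = arcsin(sin φ₁ cos δ + cos φ₁ sin δ cos θ)
   = arcsin(0.60421·0.41314 + 0.79682·0.91067·0.99470) = 76.26898°
λ₂ = λ₁ + atan2(sin θ sin δ cos φ₁, cos δ − sin φ₁ sin φ₂) = -124.59961°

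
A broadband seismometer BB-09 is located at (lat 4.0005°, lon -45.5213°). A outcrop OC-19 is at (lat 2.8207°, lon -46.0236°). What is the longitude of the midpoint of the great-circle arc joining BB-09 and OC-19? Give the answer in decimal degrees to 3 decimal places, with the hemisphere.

45.773°W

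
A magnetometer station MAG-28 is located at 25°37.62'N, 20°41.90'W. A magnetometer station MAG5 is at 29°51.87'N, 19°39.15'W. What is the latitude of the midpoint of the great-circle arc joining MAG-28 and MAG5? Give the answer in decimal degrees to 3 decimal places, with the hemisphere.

27.747°N

MAG-28: φ = +25.62700°, λ = -20.69833°
MAG5: φ = +29.86450°, λ = -19.65250°
Bx = cos φ₂ cos Δλ = 0.867061,  By = cos φ₂ sin Δλ = 0.015828
φₘ = atan2(sin φ₁ + sin φ₂, √((cos φ₁ + Bx)² + By²)) = 27.74673°
λₘ = λ₁ + atan2(By, cos φ₁ + Bx) = -20.18559°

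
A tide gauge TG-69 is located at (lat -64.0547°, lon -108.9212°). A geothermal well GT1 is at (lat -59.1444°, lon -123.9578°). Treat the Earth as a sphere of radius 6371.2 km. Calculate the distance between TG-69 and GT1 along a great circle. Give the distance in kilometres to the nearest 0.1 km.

961.0 km

Δφ = 4.9103°,  Δλ = -15.0366°
a = sin²(Δφ/2) + cos φ₁ cos φ₂ sin²(Δλ/2) = 0.005677
c = 2·arcsin(√a) = 0.150829 rad = 8.6419°
d = R·c = 6371.2 × 0.150829 = 961.0 km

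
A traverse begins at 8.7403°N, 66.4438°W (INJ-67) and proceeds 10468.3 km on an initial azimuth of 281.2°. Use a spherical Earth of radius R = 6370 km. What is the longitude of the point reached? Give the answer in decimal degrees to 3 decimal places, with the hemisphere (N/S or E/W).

162.344°W

δ = d/R = 10468.3/6370 = 1.643375 rad
φ₂ = arcsin(sin φ₁ cos δ + cos φ₁ sin δ cos θ)
   = arcsin(0.15196·-0.07252 + 0.98839·0.99737·0.19423) = 10.39622°
λ₂ = λ₁ + atan2(sin θ sin δ cos φ₁, cos δ − sin φ₁ sin φ₂) = -162.34412°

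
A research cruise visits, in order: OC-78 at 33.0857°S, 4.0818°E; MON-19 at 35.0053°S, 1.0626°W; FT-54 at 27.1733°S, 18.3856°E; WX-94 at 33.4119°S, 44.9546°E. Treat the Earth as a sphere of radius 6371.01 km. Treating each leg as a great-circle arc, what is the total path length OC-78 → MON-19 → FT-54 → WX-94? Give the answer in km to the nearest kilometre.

OC-78→MON-19: c = 0.081578 rad, d = 519.73 km
MON-19→FT-54: c = 0.320447 rad, d = 2041.57 km
FT-54→WX-94: c = 0.413659 rad, d = 2635.42 km
Total = 519.73 + 2041.57 + 2635.42 = 5196.73 km

5197 km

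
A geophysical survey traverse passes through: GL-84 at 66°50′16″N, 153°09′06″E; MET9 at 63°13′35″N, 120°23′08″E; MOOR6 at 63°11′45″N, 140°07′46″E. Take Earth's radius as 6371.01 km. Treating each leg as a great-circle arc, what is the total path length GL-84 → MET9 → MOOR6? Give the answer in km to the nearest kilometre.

2555 km

GL-84: φ = +66.83778°, λ = +153.15167°
MET9: φ = +63.22639°, λ = +120.38556°
MOOR6: φ = +63.19583°, λ = +140.12944°
GL-84→MET9: c = 0.246297 rad, d = 1569.16 km
MET9→MOOR6: c = 0.154699 rad, d = 985.59 km
Total = 1569.16 + 985.59 = 2554.75 km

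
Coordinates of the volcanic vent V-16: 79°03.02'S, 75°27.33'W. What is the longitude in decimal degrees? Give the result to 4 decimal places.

75.4555°W

75° + 27.33′/60 = 75 + 0.45550 = 75.4555°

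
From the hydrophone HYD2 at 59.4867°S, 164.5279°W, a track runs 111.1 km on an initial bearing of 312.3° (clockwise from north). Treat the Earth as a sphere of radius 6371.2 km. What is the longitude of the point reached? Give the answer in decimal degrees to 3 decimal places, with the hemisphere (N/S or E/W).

δ = d/R = 111.1/6371.2 = 0.017438 rad
φ₂ = arcsin(sin φ₁ cos δ + cos φ₁ sin δ cos θ)
   = arcsin(-0.86151·0.99985 + 0.50774·0.01744·0.67301) = -58.80637°
λ₂ = λ₁ + atan2(sin θ sin δ cos φ₁, cos δ − sin φ₁ sin φ₂) = -165.95476°

165.955°W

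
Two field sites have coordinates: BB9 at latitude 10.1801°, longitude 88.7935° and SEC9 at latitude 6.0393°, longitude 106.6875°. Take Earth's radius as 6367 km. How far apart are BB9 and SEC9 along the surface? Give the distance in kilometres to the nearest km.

Δφ = -4.1408°,  Δλ = 17.8940°
a = sin²(Δφ/2) + cos φ₁ cos φ₂ sin²(Δλ/2) = 0.024979
c = 2·arcsin(√a) = 0.317426 rad = 18.1872°
d = R·c = 6367 × 0.317426 = 2021.1 km

2021 km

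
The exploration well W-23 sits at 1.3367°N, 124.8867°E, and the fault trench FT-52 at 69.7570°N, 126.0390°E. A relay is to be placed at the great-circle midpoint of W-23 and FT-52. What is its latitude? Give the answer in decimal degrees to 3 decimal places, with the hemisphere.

35.548°N

Bx = cos φ₂ cos Δλ = 0.345932,  By = cos φ₂ sin Δλ = 0.006958
φₘ = atan2(sin φ₁ + sin φ₂, √((cos φ₁ + Bx)² + By²)) = 35.54790°
λₘ = λ₁ + atan2(By, cos φ₁ + Bx) = 125.18296°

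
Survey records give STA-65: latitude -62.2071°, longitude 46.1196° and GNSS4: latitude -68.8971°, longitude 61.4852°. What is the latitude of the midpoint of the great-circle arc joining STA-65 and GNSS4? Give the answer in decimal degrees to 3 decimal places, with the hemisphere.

65.743°S

Bx = cos φ₂ cos Δλ = 0.347174,  By = cos φ₂ sin Δλ = 0.095403
φₘ = atan2(sin φ₁ + sin φ₂, √((cos φ₁ + Bx)² + By²)) = -65.74295°
λₘ = λ₁ + atan2(By, cos φ₁ + Bx) = 52.80883°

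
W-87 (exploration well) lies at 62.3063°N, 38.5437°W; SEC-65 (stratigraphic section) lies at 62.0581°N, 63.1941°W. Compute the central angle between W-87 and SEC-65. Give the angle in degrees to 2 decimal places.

Δφ = -0.2482°,  Δλ = -24.6504°
a = sin²(Δφ/2) + cos φ₁ cos φ₂ sin²(Δλ/2) = 0.009927
c = 2·arcsin(√a) = 0.199603 rad = 11.4364°

11.44°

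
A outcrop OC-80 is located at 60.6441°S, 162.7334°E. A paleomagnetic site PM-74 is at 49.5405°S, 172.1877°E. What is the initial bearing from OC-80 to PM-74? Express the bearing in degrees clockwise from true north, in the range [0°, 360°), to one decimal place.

Δλ = 9.4543°
y = sin Δλ · cos φ₂ = 0.106591
x = cos φ₁ sin φ₂ − sin φ₁ cos φ₂ cos Δλ = 0.184901
θ = atan2(y, x) = 29.9623° → 29.9623° (mod 360°)

30.0°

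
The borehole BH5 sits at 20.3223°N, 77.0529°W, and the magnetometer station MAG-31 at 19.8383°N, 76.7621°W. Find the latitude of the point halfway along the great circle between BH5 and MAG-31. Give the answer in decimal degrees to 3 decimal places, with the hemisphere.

Bx = cos φ₂ cos Δλ = 0.940642,  By = cos φ₂ sin Δλ = 0.004774
φₘ = atan2(sin φ₁ + sin φ₂, √((cos φ₁ + Bx)² + By²)) = 20.08036°
λₘ = λ₁ + atan2(By, cos φ₁ + Bx) = -76.90728°

20.080°N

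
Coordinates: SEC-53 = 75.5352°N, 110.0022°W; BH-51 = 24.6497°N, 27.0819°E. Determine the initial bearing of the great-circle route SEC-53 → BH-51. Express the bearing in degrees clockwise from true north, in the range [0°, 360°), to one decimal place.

Δλ = 137.0841°
y = sin Δλ · cos φ₂ = 0.618875
x = cos φ₁ sin φ₂ − sin φ₁ cos φ₂ cos Δλ = 0.748696
θ = atan2(y, x) = 39.5772° → 39.5772° (mod 360°)

39.6°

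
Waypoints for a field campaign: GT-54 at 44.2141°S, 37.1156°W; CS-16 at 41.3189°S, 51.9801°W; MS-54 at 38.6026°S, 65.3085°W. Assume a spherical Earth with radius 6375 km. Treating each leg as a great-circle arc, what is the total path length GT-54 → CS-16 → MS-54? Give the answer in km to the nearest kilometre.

GT-54→CS-16: c = 0.196738 rad, d = 1254.21 km
CS-16→MS-54: c = 0.184287 rad, d = 1174.83 km
Total = 1254.21 + 1174.83 = 2429.04 km

2429 km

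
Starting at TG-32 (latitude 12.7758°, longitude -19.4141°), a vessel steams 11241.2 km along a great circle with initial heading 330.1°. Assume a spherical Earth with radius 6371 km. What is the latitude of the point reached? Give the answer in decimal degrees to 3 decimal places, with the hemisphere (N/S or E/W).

51.914°N

δ = d/R = 11241.2/6371 = 1.764433 rad
φ₂ = arcsin(sin φ₁ cos δ + cos φ₁ sin δ cos θ)
   = arcsin(0.22114·-0.19243 + 0.97524·0.98131·0.86690) = 51.91361°
λ₂ = λ₁ + atan2(sin θ sin δ cos φ₁, cos δ − sin φ₁ sin φ₂) = -146.94578°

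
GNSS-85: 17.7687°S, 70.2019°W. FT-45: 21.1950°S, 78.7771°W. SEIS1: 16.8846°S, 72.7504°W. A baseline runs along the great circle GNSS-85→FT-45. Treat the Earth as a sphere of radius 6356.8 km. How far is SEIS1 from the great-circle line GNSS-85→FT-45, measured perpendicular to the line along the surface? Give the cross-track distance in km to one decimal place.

199.3 km

δ₁₃ = central angle GNSS-85→SEIS1 = 0.045177 rad  (haversine)
θ₁₃ = bearing GNSS-85→SEIS1 = 289.588°,  θ₁₂ = bearing GNSS-85→FT-45 = 245.640°
dₓₜ = R·arcsin(sin δ₁₃ · sin(θ₁₃ − θ₁₂)) = 6356.8·arcsin(0.04516·sin(43.948°)) = 199.272 km
|dₓₜ| = 199.272 km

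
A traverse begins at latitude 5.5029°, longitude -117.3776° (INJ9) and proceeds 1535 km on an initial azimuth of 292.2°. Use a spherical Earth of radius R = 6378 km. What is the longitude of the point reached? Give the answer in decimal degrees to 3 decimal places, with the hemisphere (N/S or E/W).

δ = d/R = 1535/6378 = 0.240671 rad
φ₂ = arcsin(sin φ₁ cos δ + cos φ₁ sin δ cos θ)
   = arcsin(0.09590·0.97118 + 0.99539·0.23835·0.37784) = 10.53157°
λ₂ = λ₁ + atan2(sin θ sin δ cos φ₁, cos δ − sin φ₁ sin φ₂) = -130.34911°

130.349°W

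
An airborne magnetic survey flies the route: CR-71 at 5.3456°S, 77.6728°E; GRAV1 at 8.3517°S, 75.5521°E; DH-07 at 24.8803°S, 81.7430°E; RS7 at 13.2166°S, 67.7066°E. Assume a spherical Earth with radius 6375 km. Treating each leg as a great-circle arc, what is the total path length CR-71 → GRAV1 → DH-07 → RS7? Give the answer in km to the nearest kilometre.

4324 km

CR-71→GRAV1: c = 0.064054 rad, d = 408.34 km
GRAV1→DH-07: c = 0.306341 rad, d = 1952.93 km
DH-07→RS7: c = 0.307869 rad, d = 1962.66 km
Total = 408.34 + 1952.93 + 1962.66 = 4323.93 km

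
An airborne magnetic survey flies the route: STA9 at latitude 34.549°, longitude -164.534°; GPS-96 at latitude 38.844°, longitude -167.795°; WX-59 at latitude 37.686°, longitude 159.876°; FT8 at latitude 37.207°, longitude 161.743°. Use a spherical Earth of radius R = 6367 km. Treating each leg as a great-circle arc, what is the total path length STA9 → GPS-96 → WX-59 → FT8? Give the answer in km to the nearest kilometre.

3541 km

STA9→GPS-96: c = 0.087744 rad, d = 558.67 km
GPS-96→WX-59: c = 0.441168 rad, d = 2808.92 km
WX-59→FT8: c = 0.027187 rad, d = 173.10 km
Total = 558.67 + 2808.92 + 173.10 = 3540.68 km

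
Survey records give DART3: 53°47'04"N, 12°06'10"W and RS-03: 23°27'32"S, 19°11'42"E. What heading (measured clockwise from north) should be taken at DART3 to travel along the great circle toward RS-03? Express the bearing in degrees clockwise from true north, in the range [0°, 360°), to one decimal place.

151.2°

DART3: φ = +53.78444°, λ = -12.10278°
RS-03: φ = -23.45889°, λ = +19.19500°
Δλ = 31.2978°
y = sin Δλ · cos φ₂ = 0.476548
x = cos φ₁ sin φ₂ − sin φ₁ cos φ₂ cos Δλ = -0.867614
θ = atan2(y, x) = 151.2216° → 151.2216° (mod 360°)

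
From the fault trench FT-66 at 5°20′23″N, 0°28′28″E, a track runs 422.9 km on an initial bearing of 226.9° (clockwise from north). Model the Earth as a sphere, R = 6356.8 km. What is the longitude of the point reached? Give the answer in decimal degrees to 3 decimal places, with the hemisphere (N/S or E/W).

FT-66: φ = +5.33972°, λ = +0.47444°
δ = d/R = 422.9/6356.8 = 0.066527 rad
φ₂ = arcsin(sin φ₁ cos δ + cos φ₁ sin δ cos θ)
   = arcsin(0.09306·0.99779 + 0.99566·0.06648·-0.68327) = 2.73000°
λ₂ = λ₁ + atan2(sin θ sin δ cos φ₁, cos δ − sin φ₁ sin φ₂) = -2.31094°

2.311°W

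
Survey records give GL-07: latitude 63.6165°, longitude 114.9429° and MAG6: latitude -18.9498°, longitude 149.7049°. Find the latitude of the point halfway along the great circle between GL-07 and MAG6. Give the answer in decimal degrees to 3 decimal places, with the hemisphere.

23.159°N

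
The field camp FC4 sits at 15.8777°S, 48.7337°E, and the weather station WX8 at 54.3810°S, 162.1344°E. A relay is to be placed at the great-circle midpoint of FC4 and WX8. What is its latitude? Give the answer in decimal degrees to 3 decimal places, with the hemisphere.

Bx = cos φ₂ cos Δλ = -0.231303,  By = cos φ₂ sin Δλ = 0.534491
φₘ = atan2(sin φ₁ + sin φ₂, √((cos φ₁ + Bx)² + By²)) = -50.20116°
λₘ = λ₁ + atan2(By, cos φ₁ + Bx) = 84.92411°

50.201°S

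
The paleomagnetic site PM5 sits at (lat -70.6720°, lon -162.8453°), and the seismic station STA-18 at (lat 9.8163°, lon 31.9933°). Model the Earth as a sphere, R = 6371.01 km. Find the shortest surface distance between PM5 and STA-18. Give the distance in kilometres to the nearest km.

Δφ = 80.4883°,  Δλ = -165.1614°
a = sin²(Δφ/2) + cos φ₁ cos φ₂ sin²(Δλ/2) = 0.738067
c = 2·arcsin(√a) = 2.067050 rad = 118.4333°
d = R·c = 6371.01 × 2.067050 = 13169.2 km

13169 km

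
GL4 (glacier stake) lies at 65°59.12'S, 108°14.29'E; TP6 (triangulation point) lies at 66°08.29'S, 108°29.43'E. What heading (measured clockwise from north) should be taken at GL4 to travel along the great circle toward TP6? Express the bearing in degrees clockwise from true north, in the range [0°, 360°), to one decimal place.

146.3°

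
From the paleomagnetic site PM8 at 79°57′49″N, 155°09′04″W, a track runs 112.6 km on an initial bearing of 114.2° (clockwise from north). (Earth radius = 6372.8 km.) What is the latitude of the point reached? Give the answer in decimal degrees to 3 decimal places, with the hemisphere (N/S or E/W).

79.508°N

PM8: φ = +79.96361°, λ = -155.15111°
δ = d/R = 112.6/6372.8 = 0.017669 rad
φ₂ = arcsin(sin φ₁ cos δ + cos φ₁ sin δ cos θ)
   = arcsin(0.98470·0.99984 + 0.17427·0.01767·-0.40992) = 79.50833°
λ₂ = λ₁ + atan2(sin θ sin δ cos φ₁, cos δ − sin φ₁ sin φ₂) = -150.07377°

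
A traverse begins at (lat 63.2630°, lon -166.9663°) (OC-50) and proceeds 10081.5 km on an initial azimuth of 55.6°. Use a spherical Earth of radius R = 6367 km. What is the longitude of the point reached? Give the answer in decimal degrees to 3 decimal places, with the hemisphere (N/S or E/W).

δ = d/R = 10081.5/6367 = 1.583399 rad
φ₂ = arcsin(sin φ₁ cos δ + cos φ₁ sin δ cos θ)
   = arcsin(0.89308·-0.01260 + 0.44990·0.99992·0.56497) = 14.05785°
λ₂ = λ₁ + atan2(sin θ sin δ cos φ₁, cos δ − sin φ₁ sin φ₂) = -45.23460°

45.235°W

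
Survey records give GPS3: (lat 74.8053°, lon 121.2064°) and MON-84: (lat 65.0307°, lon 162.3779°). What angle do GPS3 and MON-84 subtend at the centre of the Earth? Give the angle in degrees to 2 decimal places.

16.64°

Δφ = -9.7746°,  Δλ = 41.1715°
a = sin²(Δφ/2) + cos φ₁ cos φ₂ sin²(Δλ/2) = 0.020937
c = 2·arcsin(√a) = 0.290410 rad = 16.6393°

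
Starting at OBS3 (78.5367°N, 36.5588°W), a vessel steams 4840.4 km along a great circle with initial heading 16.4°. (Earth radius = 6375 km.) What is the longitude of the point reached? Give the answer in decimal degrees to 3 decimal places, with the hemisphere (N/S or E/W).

122.317°E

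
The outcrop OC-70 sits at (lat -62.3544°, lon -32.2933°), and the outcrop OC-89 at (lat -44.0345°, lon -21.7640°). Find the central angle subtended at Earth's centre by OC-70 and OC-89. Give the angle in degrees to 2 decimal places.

19.32°

Δφ = 18.3199°,  Δλ = 10.5293°
a = sin²(Δφ/2) + cos φ₁ cos φ₂ sin²(Δλ/2) = 0.028150
c = 2·arcsin(√a) = 0.337156 rad = 19.3176°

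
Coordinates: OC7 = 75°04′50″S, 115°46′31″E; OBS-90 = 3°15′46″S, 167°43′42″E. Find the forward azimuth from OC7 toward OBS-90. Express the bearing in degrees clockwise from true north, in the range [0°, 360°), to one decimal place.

53.6°

OC7: φ = -75.08056°, λ = +115.77528°
OBS-90: φ = -3.26278°, λ = +167.72833°
Δλ = 51.9531°
y = sin Δλ · cos φ₂ = 0.786230
x = cos φ₁ sin φ₂ − sin φ₁ cos φ₂ cos Δλ = 0.579912
θ = atan2(y, x) = 53.5880° → 53.5880° (mod 360°)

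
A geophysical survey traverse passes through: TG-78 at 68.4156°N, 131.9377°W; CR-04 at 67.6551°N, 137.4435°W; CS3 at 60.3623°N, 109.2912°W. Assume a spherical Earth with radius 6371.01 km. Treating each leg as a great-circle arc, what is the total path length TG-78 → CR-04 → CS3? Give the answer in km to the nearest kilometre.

TG-78→CR-04: c = 0.038299 rad, d = 244.00 km
CR-04→CS3: c = 0.246924 rad, d = 1573.16 km
Total = 244.00 + 1573.16 = 1817.16 km

1817 km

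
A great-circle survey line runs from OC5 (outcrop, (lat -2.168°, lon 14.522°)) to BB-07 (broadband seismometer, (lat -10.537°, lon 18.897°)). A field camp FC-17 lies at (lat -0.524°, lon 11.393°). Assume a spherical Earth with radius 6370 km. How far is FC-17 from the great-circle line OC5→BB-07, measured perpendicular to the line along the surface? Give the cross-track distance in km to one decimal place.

δ₁₃ = central angle OC5→FC-17 = 0.061675 rad  (haversine)
θ₁₃ = bearing OC5→FC-17 = 297.681°,  θ₁₂ = bearing OC5→BB-07 = 152.756°
dₓₜ = R·arcsin(sin δ₁₃ · sin(θ₁₃ − θ₁₂)) = 6370·arcsin(0.06164·sin(144.925°)) = 225.670 km
|dₓₜ| = 225.670 km

225.7 km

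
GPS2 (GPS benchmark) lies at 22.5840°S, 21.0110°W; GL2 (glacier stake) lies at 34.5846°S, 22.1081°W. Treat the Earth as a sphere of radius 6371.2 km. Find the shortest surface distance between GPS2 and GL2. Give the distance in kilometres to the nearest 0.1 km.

1338.7 km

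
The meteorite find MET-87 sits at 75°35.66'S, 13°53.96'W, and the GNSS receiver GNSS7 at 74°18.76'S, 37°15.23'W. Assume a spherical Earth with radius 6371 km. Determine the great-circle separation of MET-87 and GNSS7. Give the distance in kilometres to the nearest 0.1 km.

MET-87: φ = -75.59433°, λ = -13.89933°
GNSS7: φ = -74.31267°, λ = -37.25383°
Δφ = 1.2817°,  Δλ = -23.3545°
a = sin²(Δφ/2) + cos φ₁ cos φ₂ sin²(Δλ/2) = 0.002881
c = 2·arcsin(√a) = 0.107397 rad = 6.1534°
d = R·c = 6371 × 0.107397 = 684.2 km

684.2 km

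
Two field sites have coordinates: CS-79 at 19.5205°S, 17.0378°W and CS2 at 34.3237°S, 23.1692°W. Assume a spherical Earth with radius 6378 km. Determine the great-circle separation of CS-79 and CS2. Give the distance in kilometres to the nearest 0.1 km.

Δφ = -14.8032°,  Δλ = -6.1314°
a = sin²(Δφ/2) + cos φ₁ cos φ₂ sin²(Δλ/2) = 0.018822
c = 2·arcsin(√a) = 0.275253 rad = 15.7709°
d = R·c = 6378 × 0.275253 = 1755.6 km

1755.6 km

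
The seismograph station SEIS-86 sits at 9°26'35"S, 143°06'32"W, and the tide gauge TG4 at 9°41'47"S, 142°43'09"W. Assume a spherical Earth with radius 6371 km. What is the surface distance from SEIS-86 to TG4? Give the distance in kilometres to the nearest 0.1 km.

SEIS-86: φ = -9.44306°, λ = -143.10889°
TG4: φ = -9.69639°, λ = -142.71917°
Δφ = -0.2533°,  Δλ = 0.3897°
a = sin²(Δφ/2) + cos φ₁ cos φ₂ sin²(Δλ/2) = 0.000016
c = 2·arcsin(√a) = 0.008034 rad = 0.4603°
d = R·c = 6371 × 0.008034 = 51.2 km

51.2 km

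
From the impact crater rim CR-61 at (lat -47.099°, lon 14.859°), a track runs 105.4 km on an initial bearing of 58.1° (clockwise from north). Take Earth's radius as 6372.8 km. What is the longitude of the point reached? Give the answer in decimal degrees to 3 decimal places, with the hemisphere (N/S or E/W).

16.030°E

δ = d/R = 105.4/6372.8 = 0.016539 rad
φ₂ = arcsin(sin φ₁ cos δ + cos φ₁ sin δ cos θ)
   = arcsin(-0.73253·0.99986 + 0.68073·0.01654·0.52844) = -46.59224°
λ₂ = λ₁ + atan2(sin θ sin δ cos φ₁, cos δ − sin φ₁ sin φ₂) = 16.02975°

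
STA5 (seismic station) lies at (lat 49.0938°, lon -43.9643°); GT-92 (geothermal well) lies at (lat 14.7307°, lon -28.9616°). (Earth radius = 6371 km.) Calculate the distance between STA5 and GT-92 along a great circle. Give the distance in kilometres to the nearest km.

4058 km

Δφ = -34.3631°,  Δλ = 15.0027°
a = sin²(Δφ/2) + cos φ₁ cos φ₂ sin²(Δλ/2) = 0.098055
c = 2·arcsin(√a) = 0.636989 rad = 36.4968°
d = R·c = 6371 × 0.636989 = 4058.3 km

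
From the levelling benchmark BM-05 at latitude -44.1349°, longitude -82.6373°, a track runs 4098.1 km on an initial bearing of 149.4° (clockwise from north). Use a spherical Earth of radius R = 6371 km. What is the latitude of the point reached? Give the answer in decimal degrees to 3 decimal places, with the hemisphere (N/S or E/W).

68.081°S

δ = d/R = 4098.1/6371 = 0.643243 rad
φ₂ = arcsin(sin φ₁ cos δ + cos φ₁ sin δ cos θ)
   = arcsin(-0.69635·0.80015 + 0.71770·0.59979·-0.86074) = -68.08126°
λ₂ = λ₁ + atan2(sin θ sin δ cos φ₁, cos δ − sin φ₁ sin φ₂) = -27.76090°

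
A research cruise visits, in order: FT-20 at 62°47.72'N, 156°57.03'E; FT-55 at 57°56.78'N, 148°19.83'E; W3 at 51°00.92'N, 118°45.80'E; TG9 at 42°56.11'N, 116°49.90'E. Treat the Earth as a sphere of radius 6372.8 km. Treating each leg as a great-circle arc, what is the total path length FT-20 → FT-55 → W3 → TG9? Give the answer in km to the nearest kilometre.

FT-20: φ = +62.79533°, λ = +156.95050°
FT-55: φ = +57.94633°, λ = +148.33050°
W3: φ = +51.01533°, λ = +118.76333°
TG9: φ = +42.93517°, λ = +116.83167°
FT-20→FT-55: c = 0.112485 rad, d = 716.84 km
FT-55→W3: c = 0.320069 rad, d = 2039.73 km
W3→TG9: c = 0.142876 rad, d = 910.52 km
Total = 716.84 + 2039.73 + 910.52 = 3667.09 km

3667 km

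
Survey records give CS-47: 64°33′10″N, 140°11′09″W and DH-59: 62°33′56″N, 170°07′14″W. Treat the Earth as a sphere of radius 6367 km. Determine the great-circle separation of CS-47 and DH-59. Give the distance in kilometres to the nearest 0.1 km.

1483.2 km

CS-47: φ = +64.55278°, λ = -140.18583°
DH-59: φ = +62.56556°, λ = -170.12056°
Δφ = -1.9872°,  Δλ = -29.9347°
a = sin²(Δφ/2) + cos φ₁ cos φ₂ sin²(Δλ/2) = 0.013506
c = 2·arcsin(√a) = 0.232954 rad = 13.3473°
d = R·c = 6367 × 0.232954 = 1483.2 km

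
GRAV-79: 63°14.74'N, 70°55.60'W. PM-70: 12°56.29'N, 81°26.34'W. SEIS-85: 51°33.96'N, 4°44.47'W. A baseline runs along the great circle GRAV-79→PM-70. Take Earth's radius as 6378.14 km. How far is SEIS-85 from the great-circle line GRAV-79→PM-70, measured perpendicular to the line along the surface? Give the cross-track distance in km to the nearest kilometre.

GRAV-79: φ = +63.24567°, λ = -70.92667°
PM-70: φ = +12.93817°, λ = -81.43900°
SEIS-85: φ = +51.56600°, λ = -4.74117°
δ₁₃ = central angle GRAV-79→SEIS-85 = 0.622447 rad  (haversine)
θ₁₃ = bearing GRAV-79→SEIS-85 = 77.267°,  θ₁₂ = bearing GRAV-79→PM-70 = 193.255°
dₓₜ = R·arcsin(sin δ₁₃ · sin(θ₁₃ − θ₁₂)) = 6378.14·arcsin(0.58302·sin(-115.988°)) = -3518.359 km
|dₓₜ| = 3518.359 km

3518 km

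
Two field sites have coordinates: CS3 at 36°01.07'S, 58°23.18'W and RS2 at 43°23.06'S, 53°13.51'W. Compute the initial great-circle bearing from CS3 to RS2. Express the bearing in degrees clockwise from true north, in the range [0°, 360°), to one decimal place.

153.3°

CS3: φ = -36.01783°, λ = -58.38633°
RS2: φ = -43.38433°, λ = -53.22517°
Δλ = 5.1612°
y = sin Δλ · cos φ₂ = 0.065378
x = cos φ₁ sin φ₂ − sin φ₁ cos φ₂ cos Δλ = -0.129948
θ = atan2(y, x) = 153.2928° → 153.2928° (mod 360°)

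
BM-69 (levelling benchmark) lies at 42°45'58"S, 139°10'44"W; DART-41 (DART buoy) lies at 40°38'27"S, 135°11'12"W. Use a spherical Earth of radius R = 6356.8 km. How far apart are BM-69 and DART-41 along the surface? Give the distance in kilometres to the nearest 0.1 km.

406.1 km

BM-69: φ = -42.76611°, λ = -139.17889°
DART-41: φ = -40.64083°, λ = -135.18667°
Δφ = 2.1253°,  Δλ = 3.9922°
a = sin²(Δφ/2) + cos φ₁ cos φ₂ sin²(Δλ/2) = 0.001020
c = 2·arcsin(√a) = 0.063879 rad = 3.6600°
d = R·c = 6356.8 × 0.063879 = 406.1 km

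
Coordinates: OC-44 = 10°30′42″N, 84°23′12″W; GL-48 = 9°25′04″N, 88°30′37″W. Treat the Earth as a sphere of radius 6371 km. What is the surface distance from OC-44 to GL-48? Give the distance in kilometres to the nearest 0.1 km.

OC-44: φ = +10.51167°, λ = -84.38667°
GL-48: φ = +9.41778°, λ = -88.51028°
Δφ = -1.0939°,  Δλ = -4.1236°
a = sin²(Δφ/2) + cos φ₁ cos φ₂ sin²(Δλ/2) = 0.001347
c = 2·arcsin(√a) = 0.073409 rad = 4.2060°
d = R·c = 6371 × 0.073409 = 467.7 km

467.7 km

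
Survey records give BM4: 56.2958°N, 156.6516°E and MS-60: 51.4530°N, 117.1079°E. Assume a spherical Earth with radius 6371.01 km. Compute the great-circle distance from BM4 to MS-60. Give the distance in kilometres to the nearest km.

Δφ = -4.8428°,  Δλ = -39.5437°
a = sin²(Δφ/2) + cos φ₁ cos φ₂ sin²(Δλ/2) = 0.041354
c = 2·arcsin(√a) = 0.409571 rad = 23.4667°
d = R·c = 6371.01 × 0.409571 = 2609.4 km

2609 km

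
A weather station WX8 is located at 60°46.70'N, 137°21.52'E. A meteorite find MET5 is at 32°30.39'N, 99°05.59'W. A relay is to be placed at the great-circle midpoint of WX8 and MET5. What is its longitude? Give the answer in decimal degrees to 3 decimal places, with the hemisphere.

WX8: φ = +60.77833°, λ = +137.35867°
MET5: φ = +32.50650°, λ = -99.09317°
Bx = cos φ₂ cos Δλ = -0.466056,  By = cos φ₂ sin Δλ = 0.702850
φₘ = atan2(sin φ₁ + sin φ₂, √((cos φ₁ + Bx)² + By²)) = 63.49571°
λₘ = λ₁ + atan2(By, cos φ₁ + Bx) = -134.44504°

134.445°W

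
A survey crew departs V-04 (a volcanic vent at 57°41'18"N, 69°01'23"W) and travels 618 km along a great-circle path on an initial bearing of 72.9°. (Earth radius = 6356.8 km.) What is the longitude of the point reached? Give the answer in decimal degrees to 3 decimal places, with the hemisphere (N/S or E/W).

V-04: φ = +57.68833°, λ = -69.02306°
δ = d/R = 618/6356.8 = 0.097219 rad
φ₂ = arcsin(sin φ₁ cos δ + cos φ₁ sin δ cos θ)
   = arcsin(0.84515·0.99528 + 0.53452·0.09707·0.29404) = 58.91676°
λ₂ = λ₁ + atan2(sin θ sin δ cos φ₁, cos δ − sin φ₁ sin φ₂) = -58.67092°

58.671°W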